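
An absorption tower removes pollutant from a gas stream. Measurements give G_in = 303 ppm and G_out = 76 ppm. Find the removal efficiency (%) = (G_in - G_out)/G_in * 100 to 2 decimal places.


Efficiency = (G_in - G_out) / G_in * 100%
Efficiency = (303 - 76) / 303 * 100
Efficiency = 227 / 303 * 100
Efficiency = 74.92%


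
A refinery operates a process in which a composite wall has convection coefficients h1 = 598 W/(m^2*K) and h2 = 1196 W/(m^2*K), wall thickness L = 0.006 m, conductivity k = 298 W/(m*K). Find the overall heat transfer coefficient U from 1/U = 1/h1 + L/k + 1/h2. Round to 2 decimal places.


1/U = 1/h1 + L/k + 1/h2
1/U = 1/598 + 0.006/298 + 1/1196
1/U = 0.0016722408 + 2.01342e-05 + 0.0008361204
1/U = 0.0025284954
U = 395.49 W/(m^2*K)


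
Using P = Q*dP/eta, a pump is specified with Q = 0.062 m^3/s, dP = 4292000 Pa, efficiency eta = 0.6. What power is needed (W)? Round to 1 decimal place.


P = Q * dP / eta
P = 0.062 * 4292000 / 0.6
P = 266104.0 / 0.6
P = 443506.7 W


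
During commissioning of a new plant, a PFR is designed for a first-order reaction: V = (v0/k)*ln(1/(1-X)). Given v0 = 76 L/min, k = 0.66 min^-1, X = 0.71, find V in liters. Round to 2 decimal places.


V = (v0/k) * ln(1/(1-X))
V = (76/0.66) * ln(1/(1-0.71))
V = 115.151515 * ln(3.448276)
V = 115.151515 * 1.237874
V = 142.54 L


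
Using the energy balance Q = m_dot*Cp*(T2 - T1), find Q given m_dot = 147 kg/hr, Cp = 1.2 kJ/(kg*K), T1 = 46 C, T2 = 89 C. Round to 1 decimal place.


Q = m_dot * Cp * (T2 - T1)
Q = 147 * 1.2 * (89 - 46)
Q = 147 * 1.2 * 43
Q = 7585.2 kJ/hr


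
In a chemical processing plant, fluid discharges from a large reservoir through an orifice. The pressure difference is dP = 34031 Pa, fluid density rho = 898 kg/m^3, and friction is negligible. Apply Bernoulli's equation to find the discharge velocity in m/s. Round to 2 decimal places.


v = sqrt(2*dP/rho)
v = sqrt(2*34031/898)
v = sqrt(75.792873)
v = 8.71 m/s


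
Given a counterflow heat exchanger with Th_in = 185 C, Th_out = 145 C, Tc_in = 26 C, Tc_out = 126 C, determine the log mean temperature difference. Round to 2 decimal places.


dT1 = Th_in - Tc_out = 185 - 126 = 59
dT2 = Th_out - Tc_in = 145 - 26 = 119
LMTD = (dT1 - dT2) / ln(dT1/dT2)
LMTD = (59 - 119) / ln(59/119)
LMTD = 85.52 K


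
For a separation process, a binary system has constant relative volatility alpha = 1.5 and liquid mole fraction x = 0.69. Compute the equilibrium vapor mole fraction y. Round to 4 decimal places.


y = alpha*x / (1 + (alpha-1)*x)
y = 1.5*0.69 / (1 + (1.5-1)*0.69)
y = 1.035 / (1 + 0.345)
y = 1.035 / 1.345
y = 0.7695


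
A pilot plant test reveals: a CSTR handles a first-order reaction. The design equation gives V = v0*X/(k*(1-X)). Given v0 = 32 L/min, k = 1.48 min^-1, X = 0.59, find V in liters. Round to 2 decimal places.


V = v0 * X / (k * (1 - X))
V = 32 * 0.59 / (1.48 * (1 - 0.59))
V = 18.88 / (1.48 * 0.41)
V = 18.88 / 0.6068
V = 31.11 L


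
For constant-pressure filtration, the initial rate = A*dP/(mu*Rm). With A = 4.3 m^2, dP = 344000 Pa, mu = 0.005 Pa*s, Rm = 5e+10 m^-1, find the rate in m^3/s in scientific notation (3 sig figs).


rate = A * dP / (mu * Rm)
rate = 4.3 * 344000 / (0.005 * 5e+10)
rate = 1479200.0 / 2.500e+08
rate = 5.92e-03 m^3/s


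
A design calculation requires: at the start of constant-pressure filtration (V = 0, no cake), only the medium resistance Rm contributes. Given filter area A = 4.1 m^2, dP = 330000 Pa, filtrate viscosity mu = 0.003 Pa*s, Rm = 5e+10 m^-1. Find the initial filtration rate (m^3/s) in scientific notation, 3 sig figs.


rate = A * dP / (mu * Rm)
rate = 4.1 * 330000 / (0.003 * 5e+10)
rate = 1353000.0 / 1.500e+08
rate = 9.02e-03 m^3/s


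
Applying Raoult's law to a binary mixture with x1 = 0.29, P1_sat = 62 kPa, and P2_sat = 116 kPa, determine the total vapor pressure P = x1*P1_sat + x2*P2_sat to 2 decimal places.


P = x1*P1_sat + x2*P2_sat
x2 = 1 - x1 = 1 - 0.29 = 0.71
P = 0.29*62 + 0.71*116
P = 17.98 + 82.36
P = 100.34 kPa


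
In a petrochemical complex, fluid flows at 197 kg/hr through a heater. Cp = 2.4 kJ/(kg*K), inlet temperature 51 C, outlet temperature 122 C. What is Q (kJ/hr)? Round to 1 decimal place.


Q = m_dot * Cp * (T2 - T1)
Q = 197 * 2.4 * (122 - 51)
Q = 197 * 2.4 * 71
Q = 33568.8 kJ/hr


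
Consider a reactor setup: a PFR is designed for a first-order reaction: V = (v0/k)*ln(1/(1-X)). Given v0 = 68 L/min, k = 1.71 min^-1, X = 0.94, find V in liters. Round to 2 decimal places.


V = (v0/k) * ln(1/(1-X))
V = (68/1.71) * ln(1/(1-0.94))
V = 39.766082 * ln(16.666667)
V = 39.766082 * 2.813411
V = 111.88 L


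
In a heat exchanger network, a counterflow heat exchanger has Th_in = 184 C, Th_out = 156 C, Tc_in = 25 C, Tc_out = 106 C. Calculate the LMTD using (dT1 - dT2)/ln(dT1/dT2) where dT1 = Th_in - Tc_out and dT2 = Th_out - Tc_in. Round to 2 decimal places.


dT1 = Th_in - Tc_out = 184 - 106 = 78
dT2 = Th_out - Tc_in = 156 - 25 = 131
LMTD = (dT1 - dT2) / ln(dT1/dT2)
LMTD = (78 - 131) / ln(78/131)
LMTD = 102.22 K


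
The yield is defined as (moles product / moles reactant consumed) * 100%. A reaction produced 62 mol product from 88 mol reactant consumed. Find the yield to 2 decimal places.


Yield = (moles product / moles consumed) * 100%
Yield = (62 / 88) * 100
Yield = 0.7045 * 100
Yield = 70.45%


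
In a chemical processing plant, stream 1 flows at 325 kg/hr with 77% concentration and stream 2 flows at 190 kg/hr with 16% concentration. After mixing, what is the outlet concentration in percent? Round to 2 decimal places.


Mass balance on solute: F1*x1 + F2*x2 = F3*x3
F3 = F1 + F2 = 325 + 190 = 515 kg/hr
x3 = (F1*x1 + F2*x2)/F3
x3 = (325*0.77 + 190*0.16) / 515
x3 = 54.50%


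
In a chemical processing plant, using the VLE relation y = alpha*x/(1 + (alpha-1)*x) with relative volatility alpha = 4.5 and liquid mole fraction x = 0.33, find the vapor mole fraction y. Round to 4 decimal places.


y = alpha*x / (1 + (alpha-1)*x)
y = 4.5*0.33 / (1 + (4.5-1)*0.33)
y = 1.485 / (1 + 1.155)
y = 1.485 / 2.155
y = 0.6891


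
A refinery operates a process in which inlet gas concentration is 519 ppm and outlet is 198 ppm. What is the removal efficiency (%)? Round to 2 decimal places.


Efficiency = (G_in - G_out) / G_in * 100%
Efficiency = (519 - 198) / 519 * 100
Efficiency = 321 / 519 * 100
Efficiency = 61.85%


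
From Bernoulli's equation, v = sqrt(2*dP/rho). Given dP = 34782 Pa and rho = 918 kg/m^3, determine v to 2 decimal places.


v = sqrt(2*dP/rho)
v = sqrt(2*34782/918)
v = sqrt(75.777778)
v = 8.71 m/s


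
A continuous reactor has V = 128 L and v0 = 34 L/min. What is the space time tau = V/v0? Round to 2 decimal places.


tau = V / v0
tau = 128 / 34
tau = 3.76 min


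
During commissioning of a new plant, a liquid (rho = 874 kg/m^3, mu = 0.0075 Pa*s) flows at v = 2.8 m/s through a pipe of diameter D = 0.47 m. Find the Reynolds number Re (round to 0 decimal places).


Re = rho * v * D / mu
Re = 874 * 2.8 * 0.47 / 0.0075
Re = 1150.184 / 0.0075
Re = 153358


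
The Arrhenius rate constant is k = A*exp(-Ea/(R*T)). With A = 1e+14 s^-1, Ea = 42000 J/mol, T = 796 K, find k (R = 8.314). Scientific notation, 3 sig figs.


k = A * exp(-Ea/(R*T))
k = 1e+14 * exp(-42000 / (8.314 * 796))
k = 1e+14 * exp(-6.346382)
k = 1.75e+11


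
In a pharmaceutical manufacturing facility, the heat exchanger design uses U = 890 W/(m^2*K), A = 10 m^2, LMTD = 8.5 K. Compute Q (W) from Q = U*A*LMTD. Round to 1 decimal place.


Q = U * A * LMTD
Q = 890 * 10 * 8.5
Q = 75650.0 W


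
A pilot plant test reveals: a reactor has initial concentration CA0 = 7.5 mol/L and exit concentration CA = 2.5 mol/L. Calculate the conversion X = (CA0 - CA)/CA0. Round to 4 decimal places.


X = (CA0 - CA) / CA0
X = (7.5 - 2.5) / 7.5
X = 5.0 / 7.5
X = 0.6667


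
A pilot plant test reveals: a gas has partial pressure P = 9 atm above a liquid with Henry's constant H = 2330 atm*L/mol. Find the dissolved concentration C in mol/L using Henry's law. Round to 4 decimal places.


C = P / H
C = 9 / 2330
C = 0.0039 mol/L


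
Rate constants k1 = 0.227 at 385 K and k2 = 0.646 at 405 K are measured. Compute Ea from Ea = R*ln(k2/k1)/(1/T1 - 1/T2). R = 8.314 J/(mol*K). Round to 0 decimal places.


Ea = R * ln(k2/k1) / (1/T1 - 1/T2)
ln(k2/k1) = ln(0.646/0.227) = 1.0458495
1/T1 - 1/T2 = 1/385 - 1/405 = 0.000128266795
Ea = 8.314 * 1.0458495 / 0.000128266795
Ea = 67790 J/mol


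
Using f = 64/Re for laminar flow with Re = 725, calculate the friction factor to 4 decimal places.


f = 64 / Re
f = 64 / 725
f = 0.0883


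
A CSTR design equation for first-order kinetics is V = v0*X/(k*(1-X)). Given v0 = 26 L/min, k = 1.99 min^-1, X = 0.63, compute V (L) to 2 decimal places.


V = v0 * X / (k * (1 - X))
V = 26 * 0.63 / (1.99 * (1 - 0.63))
V = 16.38 / (1.99 * 0.37)
V = 16.38 / 0.7363
V = 22.25 L


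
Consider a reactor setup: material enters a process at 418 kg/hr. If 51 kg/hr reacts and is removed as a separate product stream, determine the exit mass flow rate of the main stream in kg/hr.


Steady-state mass balance on the main outlet: F_out = F_in - F_removed
F_out = 418 - 51
F_out = 367 kg/hr


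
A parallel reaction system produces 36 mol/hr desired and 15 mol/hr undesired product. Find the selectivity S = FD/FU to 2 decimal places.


S = desired product rate / undesired product rate
S = 36 / 15
S = 2.40


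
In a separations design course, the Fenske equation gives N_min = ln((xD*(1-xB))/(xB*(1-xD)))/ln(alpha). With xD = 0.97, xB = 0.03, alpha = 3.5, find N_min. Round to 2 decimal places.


N_min = ln((xD*(1-xB))/(xB*(1-xD))) / ln(alpha)
Numerator inside ln: 0.9409 / 0.0009 = 1045.444444
ln(1045.444444) = 6.952197
ln(alpha) = ln(3.5) = 1.252763
N_min = 6.952197 / 1.252763 = 5.55


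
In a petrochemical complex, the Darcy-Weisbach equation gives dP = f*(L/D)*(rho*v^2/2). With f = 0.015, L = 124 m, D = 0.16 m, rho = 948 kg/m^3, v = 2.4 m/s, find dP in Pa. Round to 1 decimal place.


dP = f * (L/D) * (rho*v^2/2)
dP = 0.015 * (124/0.16) * (948*2.4^2/2)
L/D = 775.0
rho*v^2/2 = 948*5.76/2 = 2730.24
dP = 0.015 * 775.0 * 2730.24
dP = 31739.0 Pa


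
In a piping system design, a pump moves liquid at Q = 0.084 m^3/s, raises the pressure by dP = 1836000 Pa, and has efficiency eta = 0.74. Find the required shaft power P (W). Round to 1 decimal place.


P = Q * dP / eta
P = 0.084 * 1836000 / 0.74
P = 154224.0 / 0.74
P = 208410.8 W


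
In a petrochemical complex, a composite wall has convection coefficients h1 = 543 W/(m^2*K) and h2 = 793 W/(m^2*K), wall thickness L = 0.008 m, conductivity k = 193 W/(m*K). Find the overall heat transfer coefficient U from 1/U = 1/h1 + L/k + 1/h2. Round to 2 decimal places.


1/U = 1/h1 + L/k + 1/h2
1/U = 1/543 + 0.008/193 + 1/793
1/U = 0.0018416206 + 4.14508e-05 + 0.001261034
1/U = 0.0031441054
U = 318.06 W/(m^2*K)


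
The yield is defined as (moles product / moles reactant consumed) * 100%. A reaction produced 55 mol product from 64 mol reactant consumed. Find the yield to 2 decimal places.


Yield = (moles product / moles consumed) * 100%
Yield = (55 / 64) * 100
Yield = 0.8594 * 100
Yield = 85.94%


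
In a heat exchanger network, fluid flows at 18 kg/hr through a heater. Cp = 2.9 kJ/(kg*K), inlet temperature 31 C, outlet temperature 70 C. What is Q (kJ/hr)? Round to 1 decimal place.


Q = m_dot * Cp * (T2 - T1)
Q = 18 * 2.9 * (70 - 31)
Q = 18 * 2.9 * 39
Q = 2035.8 kJ/hr


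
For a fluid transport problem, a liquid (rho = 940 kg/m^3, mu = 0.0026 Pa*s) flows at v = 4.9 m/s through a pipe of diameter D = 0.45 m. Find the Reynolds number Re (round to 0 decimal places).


Re = rho * v * D / mu
Re = 940 * 4.9 * 0.45 / 0.0026
Re = 2072.7 / 0.0026
Re = 797192


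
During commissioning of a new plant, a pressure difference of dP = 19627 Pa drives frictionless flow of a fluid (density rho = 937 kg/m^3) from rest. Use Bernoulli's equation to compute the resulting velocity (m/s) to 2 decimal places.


v = sqrt(2*dP/rho)
v = sqrt(2*19627/937)
v = sqrt(41.893276)
v = 6.47 m/s


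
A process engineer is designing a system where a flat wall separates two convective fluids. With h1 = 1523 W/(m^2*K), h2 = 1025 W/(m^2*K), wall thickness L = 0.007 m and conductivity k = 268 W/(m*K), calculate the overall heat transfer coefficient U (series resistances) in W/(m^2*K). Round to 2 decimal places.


1/U = 1/h1 + L/k + 1/h2
1/U = 1/1523 + 0.007/268 + 1/1025
1/U = 0.0006565988 + 2.61194e-05 + 0.0009756098
1/U = 0.001658328
U = 603.02 W/(m^2*K)


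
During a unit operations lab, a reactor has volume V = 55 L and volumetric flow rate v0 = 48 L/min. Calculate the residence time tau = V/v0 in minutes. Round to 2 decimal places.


tau = V / v0
tau = 55 / 48
tau = 1.15 min


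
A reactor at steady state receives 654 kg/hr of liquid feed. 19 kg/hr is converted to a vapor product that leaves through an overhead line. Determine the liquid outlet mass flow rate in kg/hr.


Steady-state mass balance on the main outlet: F_out = F_in - F_removed
F_out = 654 - 19
F_out = 635 kg/hr


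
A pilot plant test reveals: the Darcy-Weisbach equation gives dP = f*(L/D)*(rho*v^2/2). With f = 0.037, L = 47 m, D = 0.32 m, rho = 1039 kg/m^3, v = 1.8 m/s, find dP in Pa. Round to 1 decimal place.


dP = f * (L/D) * (rho*v^2/2)
dP = 0.037 * (47/0.32) * (1039*1.8^2/2)
L/D = 146.875
rho*v^2/2 = 1039*3.24/2 = 1683.18
dP = 0.037 * 146.875 * 1683.18
dP = 9147.0 Pa


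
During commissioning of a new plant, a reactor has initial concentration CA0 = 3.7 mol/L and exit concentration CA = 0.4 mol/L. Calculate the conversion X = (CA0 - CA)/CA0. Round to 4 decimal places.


X = (CA0 - CA) / CA0
X = (3.7 - 0.4) / 3.7
X = 3.3 / 3.7
X = 0.8919


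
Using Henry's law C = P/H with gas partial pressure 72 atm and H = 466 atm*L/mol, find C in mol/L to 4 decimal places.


C = P / H
C = 72 / 466
C = 0.1545 mol/L


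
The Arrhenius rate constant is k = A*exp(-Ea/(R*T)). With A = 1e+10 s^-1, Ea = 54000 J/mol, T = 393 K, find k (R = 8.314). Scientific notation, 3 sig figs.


k = A * exp(-Ea/(R*T))
k = 1e+10 * exp(-54000 / (8.314 * 393))
k = 1e+10 * exp(-16.526892)
k = 6.64e+02


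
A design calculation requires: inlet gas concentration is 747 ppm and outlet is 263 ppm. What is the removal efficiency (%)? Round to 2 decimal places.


Efficiency = (G_in - G_out) / G_in * 100%
Efficiency = (747 - 263) / 747 * 100
Efficiency = 484 / 747 * 100
Efficiency = 64.79%


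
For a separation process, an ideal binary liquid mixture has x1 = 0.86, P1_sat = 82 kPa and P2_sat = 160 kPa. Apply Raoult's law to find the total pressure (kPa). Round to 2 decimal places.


P = x1*P1_sat + x2*P2_sat
x2 = 1 - x1 = 1 - 0.86 = 0.14
P = 0.86*82 + 0.14*160
P = 70.52 + 22.4
P = 92.92 kPa


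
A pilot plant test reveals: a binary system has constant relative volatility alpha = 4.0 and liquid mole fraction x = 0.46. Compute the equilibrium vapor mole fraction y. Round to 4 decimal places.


y = alpha*x / (1 + (alpha-1)*x)
y = 4.0*0.46 / (1 + (4.0-1)*0.46)
y = 1.84 / (1 + 1.38)
y = 1.84 / 2.38
y = 0.7731


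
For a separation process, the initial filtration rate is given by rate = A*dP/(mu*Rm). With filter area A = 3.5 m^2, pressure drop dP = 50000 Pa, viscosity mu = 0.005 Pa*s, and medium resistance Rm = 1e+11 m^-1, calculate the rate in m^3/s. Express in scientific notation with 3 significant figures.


rate = A * dP / (mu * Rm)
rate = 3.5 * 50000 / (0.005 * 1e+11)
rate = 175000.0 / 5.000e+08
rate = 3.50e-04 m^3/s


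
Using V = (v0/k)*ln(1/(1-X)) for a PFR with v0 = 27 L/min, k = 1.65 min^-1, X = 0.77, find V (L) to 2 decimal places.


V = (v0/k) * ln(1/(1-X))
V = (27/1.65) * ln(1/(1-0.77))
V = 16.363636 * ln(4.347826)
V = 16.363636 * 1.469676
V = 24.05 L


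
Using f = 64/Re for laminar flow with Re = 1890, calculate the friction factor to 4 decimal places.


f = 64 / Re
f = 64 / 1890
f = 0.0339


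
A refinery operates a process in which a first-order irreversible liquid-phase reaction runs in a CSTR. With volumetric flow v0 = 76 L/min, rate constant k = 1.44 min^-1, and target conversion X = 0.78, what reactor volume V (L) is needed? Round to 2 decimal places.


V = v0 * X / (k * (1 - X))
V = 76 * 0.78 / (1.44 * (1 - 0.78))
V = 59.28 / (1.44 * 0.22)
V = 59.28 / 0.3168
V = 187.12 L


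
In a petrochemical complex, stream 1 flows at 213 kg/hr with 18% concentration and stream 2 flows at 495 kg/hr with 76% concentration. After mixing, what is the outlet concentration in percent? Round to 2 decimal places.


Mass balance on solute: F1*x1 + F2*x2 = F3*x3
F3 = F1 + F2 = 213 + 495 = 708 kg/hr
x3 = (F1*x1 + F2*x2)/F3
x3 = (213*0.18 + 495*0.76) / 708
x3 = 58.55%


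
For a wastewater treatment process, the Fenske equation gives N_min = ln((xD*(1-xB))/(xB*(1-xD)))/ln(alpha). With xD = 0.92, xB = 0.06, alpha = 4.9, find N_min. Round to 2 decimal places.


N_min = ln((xD*(1-xB))/(xB*(1-xD))) / ln(alpha)
Numerator inside ln: 0.8648 / 0.0048 = 180.166667
ln(180.166667) = 5.193882
ln(alpha) = ln(4.9) = 1.589235
N_min = 5.193882 / 1.589235 = 3.27


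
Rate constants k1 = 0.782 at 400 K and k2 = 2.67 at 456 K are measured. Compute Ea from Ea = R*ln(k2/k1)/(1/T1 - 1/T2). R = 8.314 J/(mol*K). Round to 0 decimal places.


Ea = R * ln(k2/k1) / (1/T1 - 1/T2)
ln(k2/k1) = ln(2.67/0.782) = 1.227979
1/T1 - 1/T2 = 1/400 - 1/456 = 0.000307017544
Ea = 8.314 * 1.227979 / 0.000307017544
Ea = 33254 J/mol


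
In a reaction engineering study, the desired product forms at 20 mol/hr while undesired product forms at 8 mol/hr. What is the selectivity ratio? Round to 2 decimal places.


S = desired product rate / undesired product rate
S = 20 / 8
S = 2.50


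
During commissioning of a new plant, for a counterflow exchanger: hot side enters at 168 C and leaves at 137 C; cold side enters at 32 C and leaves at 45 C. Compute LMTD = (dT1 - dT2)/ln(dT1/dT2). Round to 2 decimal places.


dT1 = Th_in - Tc_out = 168 - 45 = 123
dT2 = Th_out - Tc_in = 137 - 32 = 105
LMTD = (dT1 - dT2) / ln(dT1/dT2)
LMTD = (123 - 105) / ln(123/105)
LMTD = 113.76 K


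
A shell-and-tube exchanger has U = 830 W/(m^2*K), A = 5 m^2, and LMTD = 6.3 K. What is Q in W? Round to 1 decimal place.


Q = U * A * LMTD
Q = 830 * 5 * 6.3
Q = 26145.0 W


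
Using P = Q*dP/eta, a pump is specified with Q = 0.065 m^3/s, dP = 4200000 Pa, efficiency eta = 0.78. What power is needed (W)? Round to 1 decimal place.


P = Q * dP / eta
P = 0.065 * 4200000 / 0.78
P = 273000.0 / 0.78
P = 350000.0 W


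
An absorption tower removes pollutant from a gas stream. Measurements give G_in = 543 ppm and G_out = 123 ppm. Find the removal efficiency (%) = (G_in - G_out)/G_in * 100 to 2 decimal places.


Efficiency = (G_in - G_out) / G_in * 100%
Efficiency = (543 - 123) / 543 * 100
Efficiency = 420 / 543 * 100
Efficiency = 77.35%


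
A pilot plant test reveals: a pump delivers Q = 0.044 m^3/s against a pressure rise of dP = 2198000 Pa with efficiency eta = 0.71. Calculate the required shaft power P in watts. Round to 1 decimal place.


P = Q * dP / eta
P = 0.044 * 2198000 / 0.71
P = 96712.0 / 0.71
P = 136214.1 W


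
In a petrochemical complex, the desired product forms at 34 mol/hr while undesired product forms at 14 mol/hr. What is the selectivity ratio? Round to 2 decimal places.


S = desired product rate / undesired product rate
S = 34 / 14
S = 2.43


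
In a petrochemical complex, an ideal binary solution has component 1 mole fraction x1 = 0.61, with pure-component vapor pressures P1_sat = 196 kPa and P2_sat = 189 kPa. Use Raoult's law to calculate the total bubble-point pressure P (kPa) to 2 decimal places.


P = x1*P1_sat + x2*P2_sat
x2 = 1 - x1 = 1 - 0.61 = 0.39
P = 0.61*196 + 0.39*189
P = 119.56 + 73.71
P = 193.27 kPa


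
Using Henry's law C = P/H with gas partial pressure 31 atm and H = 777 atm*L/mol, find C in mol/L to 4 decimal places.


C = P / H
C = 31 / 777
C = 0.0399 mol/L


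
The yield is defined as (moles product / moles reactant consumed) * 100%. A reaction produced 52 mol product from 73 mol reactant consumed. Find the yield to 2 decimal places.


Yield = (moles product / moles consumed) * 100%
Yield = (52 / 73) * 100
Yield = 0.7123 * 100
Yield = 71.23%


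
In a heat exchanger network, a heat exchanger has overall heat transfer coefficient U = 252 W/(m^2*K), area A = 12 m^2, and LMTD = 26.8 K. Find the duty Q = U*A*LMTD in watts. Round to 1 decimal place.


Q = U * A * LMTD
Q = 252 * 12 * 26.8
Q = 81043.2 W


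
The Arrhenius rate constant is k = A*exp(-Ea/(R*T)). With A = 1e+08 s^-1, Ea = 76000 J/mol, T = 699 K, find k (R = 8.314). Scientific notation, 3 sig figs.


k = A * exp(-Ea/(R*T))
k = 1e+08 * exp(-76000 / (8.314 * 699))
k = 1e+08 * exp(-13.07755)
k = 2.09e+02


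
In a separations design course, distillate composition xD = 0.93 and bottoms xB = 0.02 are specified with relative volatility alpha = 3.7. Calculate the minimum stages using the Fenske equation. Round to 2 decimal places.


N_min = ln((xD*(1-xB))/(xB*(1-xD))) / ln(alpha)
Numerator inside ln: 0.9114 / 0.0014 = 651.0
ln(651.0) = 6.47851
ln(alpha) = ln(3.7) = 1.308333
N_min = 6.47851 / 1.308333 = 4.95


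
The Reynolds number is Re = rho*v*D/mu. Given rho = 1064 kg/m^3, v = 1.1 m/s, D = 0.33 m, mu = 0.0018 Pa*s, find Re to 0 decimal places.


Re = rho * v * D / mu
Re = 1064 * 1.1 * 0.33 / 0.0018
Re = 386.232 / 0.0018
Re = 214573


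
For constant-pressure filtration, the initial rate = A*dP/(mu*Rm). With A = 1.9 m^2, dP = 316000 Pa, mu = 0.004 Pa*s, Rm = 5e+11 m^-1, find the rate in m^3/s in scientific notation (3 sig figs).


rate = A * dP / (mu * Rm)
rate = 1.9 * 316000 / (0.004 * 5e+11)
rate = 600400.0 / 2.000e+09
rate = 3.00e-04 m^3/s


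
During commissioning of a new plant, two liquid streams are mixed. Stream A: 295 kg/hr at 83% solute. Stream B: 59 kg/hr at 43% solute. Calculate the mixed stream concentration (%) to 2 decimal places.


Mass balance on solute: F1*x1 + F2*x2 = F3*x3
F3 = F1 + F2 = 295 + 59 = 354 kg/hr
x3 = (F1*x1 + F2*x2)/F3
x3 = (295*0.83 + 59*0.43) / 354
x3 = 76.33%


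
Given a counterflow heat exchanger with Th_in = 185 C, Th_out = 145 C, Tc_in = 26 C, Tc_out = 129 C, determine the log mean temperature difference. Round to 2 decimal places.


dT1 = Th_in - Tc_out = 185 - 129 = 56
dT2 = Th_out - Tc_in = 145 - 26 = 119
LMTD = (dT1 - dT2) / ln(dT1/dT2)
LMTD = (56 - 119) / ln(56/119)
LMTD = 83.58 K


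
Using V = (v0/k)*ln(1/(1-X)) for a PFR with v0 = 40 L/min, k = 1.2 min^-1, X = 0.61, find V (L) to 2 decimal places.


V = (v0/k) * ln(1/(1-X))
V = (40/1.2) * ln(1/(1-0.61))
V = 33.333333 * ln(2.564103)
V = 33.333333 * 0.941609
V = 31.39 L


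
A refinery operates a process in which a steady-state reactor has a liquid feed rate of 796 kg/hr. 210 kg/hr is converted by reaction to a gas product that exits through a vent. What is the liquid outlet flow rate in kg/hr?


Steady-state mass balance on the main outlet: F_out = F_in - F_removed
F_out = 796 - 210
F_out = 586 kg/hr


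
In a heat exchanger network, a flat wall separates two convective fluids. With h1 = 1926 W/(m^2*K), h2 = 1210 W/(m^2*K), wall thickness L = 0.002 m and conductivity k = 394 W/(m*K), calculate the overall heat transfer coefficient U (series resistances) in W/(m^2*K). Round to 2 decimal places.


1/U = 1/h1 + L/k + 1/h2
1/U = 1/1926 + 0.002/394 + 1/1210
1/U = 0.0005192108 + 5.0761e-06 + 0.0008264463
1/U = 0.0013507332
U = 740.34 W/(m^2*K)


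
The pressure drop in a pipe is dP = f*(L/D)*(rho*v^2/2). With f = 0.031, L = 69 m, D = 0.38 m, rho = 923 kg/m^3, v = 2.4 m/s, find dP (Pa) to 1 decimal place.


dP = f * (L/D) * (rho*v^2/2)
dP = 0.031 * (69/0.38) * (923*2.4^2/2)
L/D = 181.57894737
rho*v^2/2 = 923*5.76/2 = 2658.24
dP = 0.031 * 181.57894737 * 2658.24
dP = 14963.1 Pa


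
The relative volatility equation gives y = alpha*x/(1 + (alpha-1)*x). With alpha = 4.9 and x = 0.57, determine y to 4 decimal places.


y = alpha*x / (1 + (alpha-1)*x)
y = 4.9*0.57 / (1 + (4.9-1)*0.57)
y = 2.793 / (1 + 2.223)
y = 2.793 / 3.223
y = 0.8666


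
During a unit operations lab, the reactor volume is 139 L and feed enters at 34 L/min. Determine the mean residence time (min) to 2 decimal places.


tau = V / v0
tau = 139 / 34
tau = 4.09 min


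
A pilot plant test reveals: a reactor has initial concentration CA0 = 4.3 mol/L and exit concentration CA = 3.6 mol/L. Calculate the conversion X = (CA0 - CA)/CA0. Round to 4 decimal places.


X = (CA0 - CA) / CA0
X = (4.3 - 3.6) / 4.3
X = 0.7 / 4.3
X = 0.1628


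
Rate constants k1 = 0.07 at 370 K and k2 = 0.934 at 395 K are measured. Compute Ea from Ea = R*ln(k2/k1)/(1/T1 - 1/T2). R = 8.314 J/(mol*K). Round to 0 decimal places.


Ea = R * ln(k2/k1) / (1/T1 - 1/T2)
ln(k2/k1) = ln(0.934/0.07) = 2.5909812
1/T1 - 1/T2 = 1/370 - 1/395 = 0.000171057133
Ea = 8.314 * 2.5909812 / 0.000171057133
Ea = 125931 J/mol


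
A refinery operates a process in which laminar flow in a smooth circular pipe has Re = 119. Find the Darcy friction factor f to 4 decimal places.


f = 64 / Re
f = 64 / 119
f = 0.5378


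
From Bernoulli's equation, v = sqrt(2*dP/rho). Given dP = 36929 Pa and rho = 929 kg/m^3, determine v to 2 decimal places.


v = sqrt(2*dP/rho)
v = sqrt(2*36929/929)
v = sqrt(79.502691)
v = 8.92 m/s


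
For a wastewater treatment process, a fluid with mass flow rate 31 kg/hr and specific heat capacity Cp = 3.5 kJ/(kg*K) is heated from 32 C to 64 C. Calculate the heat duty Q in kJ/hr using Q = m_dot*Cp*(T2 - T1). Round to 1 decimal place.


Q = m_dot * Cp * (T2 - T1)
Q = 31 * 3.5 * (64 - 32)
Q = 31 * 3.5 * 32
Q = 3472.0 kJ/hr


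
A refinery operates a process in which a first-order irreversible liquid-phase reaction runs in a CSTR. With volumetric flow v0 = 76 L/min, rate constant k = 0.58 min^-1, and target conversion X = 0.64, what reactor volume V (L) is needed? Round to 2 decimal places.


V = v0 * X / (k * (1 - X))
V = 76 * 0.64 / (0.58 * (1 - 0.64))
V = 48.64 / (0.58 * 0.36)
V = 48.64 / 0.2088
V = 232.95 L


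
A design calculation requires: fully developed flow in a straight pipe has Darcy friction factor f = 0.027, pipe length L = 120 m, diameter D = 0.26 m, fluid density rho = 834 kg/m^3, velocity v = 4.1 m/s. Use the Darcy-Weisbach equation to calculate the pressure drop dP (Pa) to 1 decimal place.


dP = f * (L/D) * (rho*v^2/2)
dP = 0.027 * (120/0.26) * (834*4.1^2/2)
L/D = 461.53846154
rho*v^2/2 = 834*16.81/2 = 7009.77
dP = 0.027 * 461.53846154 * 7009.77
dP = 87352.5 Pa


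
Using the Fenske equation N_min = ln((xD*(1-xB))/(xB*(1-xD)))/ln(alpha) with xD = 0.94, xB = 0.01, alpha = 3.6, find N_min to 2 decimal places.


N_min = ln((xD*(1-xB))/(xB*(1-xD))) / ln(alpha)
Numerator inside ln: 0.9306 / 0.0006 = 1551.0
ln(1551.0) = 7.346655
ln(alpha) = ln(3.6) = 1.280934
N_min = 7.346655 / 1.280934 = 5.74


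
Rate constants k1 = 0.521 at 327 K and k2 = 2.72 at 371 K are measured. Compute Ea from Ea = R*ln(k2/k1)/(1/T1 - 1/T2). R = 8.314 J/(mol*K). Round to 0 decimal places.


Ea = R * ln(k2/k1) / (1/T1 - 1/T2)
ln(k2/k1) = ln(2.72/0.521) = 1.6526371
1/T1 - 1/T2 = 1/327 - 1/371 = 0.000362686186
Ea = 8.314 * 1.6526371 / 0.000362686186
Ea = 37884 J/mol


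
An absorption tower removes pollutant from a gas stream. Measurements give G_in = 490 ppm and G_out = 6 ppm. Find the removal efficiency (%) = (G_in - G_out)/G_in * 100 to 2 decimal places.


Efficiency = (G_in - G_out) / G_in * 100%
Efficiency = (490 - 6) / 490 * 100
Efficiency = 484 / 490 * 100
Efficiency = 98.78%


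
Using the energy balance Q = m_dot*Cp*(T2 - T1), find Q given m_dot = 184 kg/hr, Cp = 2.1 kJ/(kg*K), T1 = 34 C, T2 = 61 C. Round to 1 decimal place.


Q = m_dot * Cp * (T2 - T1)
Q = 184 * 2.1 * (61 - 34)
Q = 184 * 2.1 * 27
Q = 10432.8 kJ/hr


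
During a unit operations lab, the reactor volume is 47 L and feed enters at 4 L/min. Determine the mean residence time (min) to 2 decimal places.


tau = V / v0
tau = 47 / 4
tau = 11.75 min


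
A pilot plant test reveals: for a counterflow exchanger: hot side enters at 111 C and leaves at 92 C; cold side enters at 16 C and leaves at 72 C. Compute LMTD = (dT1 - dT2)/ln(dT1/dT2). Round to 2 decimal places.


dT1 = Th_in - Tc_out = 111 - 72 = 39
dT2 = Th_out - Tc_in = 92 - 16 = 76
LMTD = (dT1 - dT2) / ln(dT1/dT2)
LMTD = (39 - 76) / ln(39/76)
LMTD = 55.46 K


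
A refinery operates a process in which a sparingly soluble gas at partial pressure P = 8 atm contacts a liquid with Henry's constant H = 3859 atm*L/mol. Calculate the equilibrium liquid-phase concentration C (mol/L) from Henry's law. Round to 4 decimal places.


C = P / H
C = 8 / 3859
C = 0.0021 mol/L


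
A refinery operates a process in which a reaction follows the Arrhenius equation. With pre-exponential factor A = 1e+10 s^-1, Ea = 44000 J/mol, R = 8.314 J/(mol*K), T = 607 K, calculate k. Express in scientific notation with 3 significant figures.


k = A * exp(-Ea/(R*T))
k = 1e+10 * exp(-44000 / (8.314 * 607))
k = 1e+10 * exp(-8.718745)
k = 1.63e+06


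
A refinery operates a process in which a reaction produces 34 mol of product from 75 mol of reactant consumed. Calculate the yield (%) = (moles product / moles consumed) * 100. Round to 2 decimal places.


Yield = (moles product / moles consumed) * 100%
Yield = (34 / 75) * 100
Yield = 0.4533 * 100
Yield = 45.33%


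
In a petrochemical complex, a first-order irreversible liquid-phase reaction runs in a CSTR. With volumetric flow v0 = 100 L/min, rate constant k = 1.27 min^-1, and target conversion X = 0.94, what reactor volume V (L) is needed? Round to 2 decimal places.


V = v0 * X / (k * (1 - X))
V = 100 * 0.94 / (1.27 * (1 - 0.94))
V = 94.0 / (1.27 * 0.06)
V = 94.0 / 0.0762
V = 1233.60 L


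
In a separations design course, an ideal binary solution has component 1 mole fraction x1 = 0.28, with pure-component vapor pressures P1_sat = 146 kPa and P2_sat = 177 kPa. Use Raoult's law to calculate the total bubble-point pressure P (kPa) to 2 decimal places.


P = x1*P1_sat + x2*P2_sat
x2 = 1 - x1 = 1 - 0.28 = 0.72
P = 0.28*146 + 0.72*177
P = 40.88 + 127.44
P = 168.32 kPa


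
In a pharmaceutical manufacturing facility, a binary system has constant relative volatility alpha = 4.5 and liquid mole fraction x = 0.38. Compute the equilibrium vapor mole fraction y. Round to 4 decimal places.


y = alpha*x / (1 + (alpha-1)*x)
y = 4.5*0.38 / (1 + (4.5-1)*0.38)
y = 1.71 / (1 + 1.33)
y = 1.71 / 2.33
y = 0.7339


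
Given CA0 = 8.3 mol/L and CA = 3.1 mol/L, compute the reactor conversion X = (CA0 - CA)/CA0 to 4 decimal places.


X = (CA0 - CA) / CA0
X = (8.3 - 3.1) / 8.3
X = 5.2 / 8.3
X = 0.6265


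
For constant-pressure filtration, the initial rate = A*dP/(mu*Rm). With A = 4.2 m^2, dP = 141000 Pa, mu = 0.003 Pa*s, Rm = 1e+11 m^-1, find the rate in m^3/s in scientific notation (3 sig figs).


rate = A * dP / (mu * Rm)
rate = 4.2 * 141000 / (0.003 * 1e+11)
rate = 592200.0 / 3.000e+08
rate = 1.97e-03 m^3/s


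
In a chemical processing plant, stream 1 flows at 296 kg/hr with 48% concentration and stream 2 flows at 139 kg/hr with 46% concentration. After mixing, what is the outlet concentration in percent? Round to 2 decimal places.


Mass balance on solute: F1*x1 + F2*x2 = F3*x3
F3 = F1 + F2 = 296 + 139 = 435 kg/hr
x3 = (F1*x1 + F2*x2)/F3
x3 = (296*0.48 + 139*0.46) / 435
x3 = 47.36%


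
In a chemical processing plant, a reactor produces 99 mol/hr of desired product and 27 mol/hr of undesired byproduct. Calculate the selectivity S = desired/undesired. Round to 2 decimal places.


S = desired product rate / undesired product rate
S = 99 / 27
S = 3.67


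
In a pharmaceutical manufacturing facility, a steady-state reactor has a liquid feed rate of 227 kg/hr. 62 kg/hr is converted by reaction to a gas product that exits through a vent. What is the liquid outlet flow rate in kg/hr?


Steady-state mass balance on the main outlet: F_out = F_in - F_removed
F_out = 227 - 62
F_out = 165 kg/hr


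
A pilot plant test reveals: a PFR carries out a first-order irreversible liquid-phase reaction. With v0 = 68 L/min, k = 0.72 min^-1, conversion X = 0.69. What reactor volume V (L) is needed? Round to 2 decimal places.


V = (v0/k) * ln(1/(1-X))
V = (68/0.72) * ln(1/(1-0.69))
V = 94.444444 * ln(3.225806)
V = 94.444444 * 1.171183
V = 110.61 L


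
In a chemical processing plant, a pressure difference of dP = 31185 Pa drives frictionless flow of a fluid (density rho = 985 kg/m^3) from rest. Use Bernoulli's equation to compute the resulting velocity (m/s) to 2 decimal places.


v = sqrt(2*dP/rho)
v = sqrt(2*31185/985)
v = sqrt(63.319797)
v = 7.96 m/s


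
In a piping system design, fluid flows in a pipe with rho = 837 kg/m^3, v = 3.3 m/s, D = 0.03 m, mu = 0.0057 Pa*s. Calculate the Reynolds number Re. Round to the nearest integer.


Re = rho * v * D / mu
Re = 837 * 3.3 * 0.03 / 0.0057
Re = 82.863 / 0.0057
Re = 14537


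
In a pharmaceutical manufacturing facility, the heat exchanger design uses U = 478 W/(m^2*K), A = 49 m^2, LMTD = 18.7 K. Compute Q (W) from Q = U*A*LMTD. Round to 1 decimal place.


Q = U * A * LMTD
Q = 478 * 49 * 18.7
Q = 437991.4 W


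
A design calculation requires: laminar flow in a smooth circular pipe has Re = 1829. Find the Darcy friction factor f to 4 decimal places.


f = 64 / Re
f = 64 / 1829
f = 0.0350


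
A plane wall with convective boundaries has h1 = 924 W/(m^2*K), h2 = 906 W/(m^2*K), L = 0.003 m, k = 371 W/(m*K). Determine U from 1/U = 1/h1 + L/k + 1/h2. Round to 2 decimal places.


1/U = 1/h1 + L/k + 1/h2
1/U = 1/924 + 0.003/371 + 1/906
1/U = 0.0010822511 + 8.0863e-06 + 0.0011037528
1/U = 0.0021940902
U = 455.77 W/(m^2*K)


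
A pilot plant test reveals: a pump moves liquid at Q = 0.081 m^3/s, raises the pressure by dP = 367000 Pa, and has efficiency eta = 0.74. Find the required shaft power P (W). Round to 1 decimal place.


P = Q * dP / eta
P = 0.081 * 367000 / 0.74
P = 29727.0 / 0.74
P = 40171.6 W


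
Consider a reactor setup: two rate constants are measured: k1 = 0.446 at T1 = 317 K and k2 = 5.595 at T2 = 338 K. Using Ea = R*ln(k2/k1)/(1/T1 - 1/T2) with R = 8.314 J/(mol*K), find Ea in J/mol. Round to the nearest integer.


Ea = R * ln(k2/k1) / (1/T1 - 1/T2)
ln(k2/k1) = ln(5.595/0.446) = 2.5293097
1/T1 - 1/T2 = 1/317 - 1/338 = 0.000195994251
Ea = 8.314 * 2.5293097 / 0.000195994251
Ea = 107292 J/mol


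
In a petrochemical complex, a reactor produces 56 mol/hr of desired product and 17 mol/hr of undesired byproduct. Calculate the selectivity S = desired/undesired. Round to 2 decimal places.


S = desired product rate / undesired product rate
S = 56 / 17
S = 3.29


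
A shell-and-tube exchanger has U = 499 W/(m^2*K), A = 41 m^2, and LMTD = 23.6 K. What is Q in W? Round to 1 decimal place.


Q = U * A * LMTD
Q = 499 * 41 * 23.6
Q = 482832.4 W


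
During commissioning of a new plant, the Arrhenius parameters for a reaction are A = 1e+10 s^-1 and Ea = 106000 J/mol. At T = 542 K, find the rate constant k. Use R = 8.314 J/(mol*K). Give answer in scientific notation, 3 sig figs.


k = A * exp(-Ea/(R*T))
k = 1e+10 * exp(-106000 / (8.314 * 542))
k = 1e+10 * exp(-23.523209)
k = 6.08e-01


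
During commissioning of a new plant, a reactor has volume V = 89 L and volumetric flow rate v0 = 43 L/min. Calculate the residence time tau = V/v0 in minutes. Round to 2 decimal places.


tau = V / v0
tau = 89 / 43
tau = 2.07 min


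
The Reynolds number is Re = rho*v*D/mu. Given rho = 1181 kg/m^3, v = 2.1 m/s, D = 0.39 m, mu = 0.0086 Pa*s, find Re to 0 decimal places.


Re = rho * v * D / mu
Re = 1181 * 2.1 * 0.39 / 0.0086
Re = 967.239 / 0.0086
Re = 112470


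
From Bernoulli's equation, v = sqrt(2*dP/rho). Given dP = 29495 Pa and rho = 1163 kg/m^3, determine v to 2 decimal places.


v = sqrt(2*dP/rho)
v = sqrt(2*29495/1163)
v = sqrt(50.72227)
v = 7.12 m/s


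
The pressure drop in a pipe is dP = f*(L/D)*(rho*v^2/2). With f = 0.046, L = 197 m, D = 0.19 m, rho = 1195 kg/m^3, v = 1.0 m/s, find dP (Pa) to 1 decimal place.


dP = f * (L/D) * (rho*v^2/2)
dP = 0.046 * (197/0.19) * (1195*1.0^2/2)
L/D = 1036.84210526
rho*v^2/2 = 1195*1.0/2 = 597.5
dP = 0.046 * 1036.84210526 * 597.5
dP = 28497.6 Pa


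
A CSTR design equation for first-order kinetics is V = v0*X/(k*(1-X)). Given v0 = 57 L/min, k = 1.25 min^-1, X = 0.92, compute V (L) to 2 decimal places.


V = v0 * X / (k * (1 - X))
V = 57 * 0.92 / (1.25 * (1 - 0.92))
V = 52.44 / (1.25 * 0.08)
V = 52.44 / 0.1
V = 524.40 L


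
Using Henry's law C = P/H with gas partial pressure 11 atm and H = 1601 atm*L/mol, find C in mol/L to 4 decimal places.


C = P / H
C = 11 / 1601
C = 0.0069 mol/L


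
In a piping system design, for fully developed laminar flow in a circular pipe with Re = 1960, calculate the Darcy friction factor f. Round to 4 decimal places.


f = 64 / Re
f = 64 / 1960
f = 0.0327


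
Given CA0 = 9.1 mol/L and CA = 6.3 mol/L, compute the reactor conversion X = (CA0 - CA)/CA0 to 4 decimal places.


X = (CA0 - CA) / CA0
X = (9.1 - 6.3) / 9.1
X = 2.8 / 9.1
X = 0.3077


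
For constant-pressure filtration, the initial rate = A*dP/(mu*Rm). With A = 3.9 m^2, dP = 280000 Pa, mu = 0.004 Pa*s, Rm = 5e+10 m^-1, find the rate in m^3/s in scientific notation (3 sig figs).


rate = A * dP / (mu * Rm)
rate = 3.9 * 280000 / (0.004 * 5e+10)
rate = 1092000.0 / 2.000e+08
rate = 5.46e-03 m^3/s


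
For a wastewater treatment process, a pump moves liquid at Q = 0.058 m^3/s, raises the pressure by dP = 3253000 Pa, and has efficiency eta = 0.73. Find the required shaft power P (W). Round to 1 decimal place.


P = Q * dP / eta
P = 0.058 * 3253000 / 0.73
P = 188674.0 / 0.73
P = 258457.5 W


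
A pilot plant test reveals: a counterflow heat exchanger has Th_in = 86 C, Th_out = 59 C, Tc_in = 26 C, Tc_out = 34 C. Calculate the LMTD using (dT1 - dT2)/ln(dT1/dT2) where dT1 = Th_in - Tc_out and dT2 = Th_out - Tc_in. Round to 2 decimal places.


dT1 = Th_in - Tc_out = 86 - 34 = 52
dT2 = Th_out - Tc_in = 59 - 26 = 33
LMTD = (dT1 - dT2) / ln(dT1/dT2)
LMTD = (52 - 33) / ln(52/33)
LMTD = 41.78 K


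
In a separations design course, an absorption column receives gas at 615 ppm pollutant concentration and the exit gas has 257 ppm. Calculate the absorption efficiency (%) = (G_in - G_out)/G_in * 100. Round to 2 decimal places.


Efficiency = (G_in - G_out) / G_in * 100%
Efficiency = (615 - 257) / 615 * 100
Efficiency = 358 / 615 * 100
Efficiency = 58.21%


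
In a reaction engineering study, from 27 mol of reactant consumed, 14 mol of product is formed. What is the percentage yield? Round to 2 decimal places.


Yield = (moles product / moles consumed) * 100%
Yield = (14 / 27) * 100
Yield = 0.5185 * 100
Yield = 51.85%


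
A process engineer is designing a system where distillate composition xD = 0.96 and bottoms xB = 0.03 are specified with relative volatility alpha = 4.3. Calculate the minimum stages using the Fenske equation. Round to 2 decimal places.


N_min = ln((xD*(1-xB))/(xB*(1-xD))) / ln(alpha)
Numerator inside ln: 0.9312 / 0.0012 = 776.0
ln(776.0) = 6.654153
ln(alpha) = ln(4.3) = 1.458615
N_min = 6.654153 / 1.458615 = 4.56


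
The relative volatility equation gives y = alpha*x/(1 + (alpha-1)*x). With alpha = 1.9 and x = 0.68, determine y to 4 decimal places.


y = alpha*x / (1 + (alpha-1)*x)
y = 1.9*0.68 / (1 + (1.9-1)*0.68)
y = 1.292 / (1 + 0.612)
y = 1.292 / 1.612
y = 0.8015


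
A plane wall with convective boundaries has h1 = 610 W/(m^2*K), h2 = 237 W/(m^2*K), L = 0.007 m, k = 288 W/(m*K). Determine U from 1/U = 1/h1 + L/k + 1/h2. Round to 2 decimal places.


1/U = 1/h1 + L/k + 1/h2
1/U = 1/610 + 0.007/288 + 1/237
1/U = 0.0016393443 + 2.43056e-05 + 0.0042194093
1/U = 0.0058830592
U = 169.98 W/(m^2*K)
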